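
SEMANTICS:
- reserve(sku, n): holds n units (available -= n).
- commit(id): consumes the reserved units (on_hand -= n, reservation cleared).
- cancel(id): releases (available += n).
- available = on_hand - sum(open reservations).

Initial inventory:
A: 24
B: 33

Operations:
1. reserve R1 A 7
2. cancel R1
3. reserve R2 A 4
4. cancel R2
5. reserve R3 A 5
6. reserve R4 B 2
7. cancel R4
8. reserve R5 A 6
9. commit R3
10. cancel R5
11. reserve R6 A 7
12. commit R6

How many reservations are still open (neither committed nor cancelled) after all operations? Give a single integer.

Step 1: reserve R1 A 7 -> on_hand[A=24 B=33] avail[A=17 B=33] open={R1}
Step 2: cancel R1 -> on_hand[A=24 B=33] avail[A=24 B=33] open={}
Step 3: reserve R2 A 4 -> on_hand[A=24 B=33] avail[A=20 B=33] open={R2}
Step 4: cancel R2 -> on_hand[A=24 B=33] avail[A=24 B=33] open={}
Step 5: reserve R3 A 5 -> on_hand[A=24 B=33] avail[A=19 B=33] open={R3}
Step 6: reserve R4 B 2 -> on_hand[A=24 B=33] avail[A=19 B=31] open={R3,R4}
Step 7: cancel R4 -> on_hand[A=24 B=33] avail[A=19 B=33] open={R3}
Step 8: reserve R5 A 6 -> on_hand[A=24 B=33] avail[A=13 B=33] open={R3,R5}
Step 9: commit R3 -> on_hand[A=19 B=33] avail[A=13 B=33] open={R5}
Step 10: cancel R5 -> on_hand[A=19 B=33] avail[A=19 B=33] open={}
Step 11: reserve R6 A 7 -> on_hand[A=19 B=33] avail[A=12 B=33] open={R6}
Step 12: commit R6 -> on_hand[A=12 B=33] avail[A=12 B=33] open={}
Open reservations: [] -> 0

Answer: 0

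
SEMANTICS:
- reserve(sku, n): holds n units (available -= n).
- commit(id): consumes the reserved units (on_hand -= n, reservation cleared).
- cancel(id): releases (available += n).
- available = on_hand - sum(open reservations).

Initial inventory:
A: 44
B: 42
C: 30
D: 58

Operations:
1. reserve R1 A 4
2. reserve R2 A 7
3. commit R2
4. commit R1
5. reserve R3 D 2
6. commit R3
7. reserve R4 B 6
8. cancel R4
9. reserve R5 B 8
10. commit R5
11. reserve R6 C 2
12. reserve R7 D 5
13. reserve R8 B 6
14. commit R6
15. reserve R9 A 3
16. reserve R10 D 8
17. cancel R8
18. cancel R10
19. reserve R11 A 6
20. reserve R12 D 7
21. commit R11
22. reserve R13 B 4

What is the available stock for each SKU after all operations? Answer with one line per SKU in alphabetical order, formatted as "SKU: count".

Step 1: reserve R1 A 4 -> on_hand[A=44 B=42 C=30 D=58] avail[A=40 B=42 C=30 D=58] open={R1}
Step 2: reserve R2 A 7 -> on_hand[A=44 B=42 C=30 D=58] avail[A=33 B=42 C=30 D=58] open={R1,R2}
Step 3: commit R2 -> on_hand[A=37 B=42 C=30 D=58] avail[A=33 B=42 C=30 D=58] open={R1}
Step 4: commit R1 -> on_hand[A=33 B=42 C=30 D=58] avail[A=33 B=42 C=30 D=58] open={}
Step 5: reserve R3 D 2 -> on_hand[A=33 B=42 C=30 D=58] avail[A=33 B=42 C=30 D=56] open={R3}
Step 6: commit R3 -> on_hand[A=33 B=42 C=30 D=56] avail[A=33 B=42 C=30 D=56] open={}
Step 7: reserve R4 B 6 -> on_hand[A=33 B=42 C=30 D=56] avail[A=33 B=36 C=30 D=56] open={R4}
Step 8: cancel R4 -> on_hand[A=33 B=42 C=30 D=56] avail[A=33 B=42 C=30 D=56] open={}
Step 9: reserve R5 B 8 -> on_hand[A=33 B=42 C=30 D=56] avail[A=33 B=34 C=30 D=56] open={R5}
Step 10: commit R5 -> on_hand[A=33 B=34 C=30 D=56] avail[A=33 B=34 C=30 D=56] open={}
Step 11: reserve R6 C 2 -> on_hand[A=33 B=34 C=30 D=56] avail[A=33 B=34 C=28 D=56] open={R6}
Step 12: reserve R7 D 5 -> on_hand[A=33 B=34 C=30 D=56] avail[A=33 B=34 C=28 D=51] open={R6,R7}
Step 13: reserve R8 B 6 -> on_hand[A=33 B=34 C=30 D=56] avail[A=33 B=28 C=28 D=51] open={R6,R7,R8}
Step 14: commit R6 -> on_hand[A=33 B=34 C=28 D=56] avail[A=33 B=28 C=28 D=51] open={R7,R8}
Step 15: reserve R9 A 3 -> on_hand[A=33 B=34 C=28 D=56] avail[A=30 B=28 C=28 D=51] open={R7,R8,R9}
Step 16: reserve R10 D 8 -> on_hand[A=33 B=34 C=28 D=56] avail[A=30 B=28 C=28 D=43] open={R10,R7,R8,R9}
Step 17: cancel R8 -> on_hand[A=33 B=34 C=28 D=56] avail[A=30 B=34 C=28 D=43] open={R10,R7,R9}
Step 18: cancel R10 -> on_hand[A=33 B=34 C=28 D=56] avail[A=30 B=34 C=28 D=51] open={R7,R9}
Step 19: reserve R11 A 6 -> on_hand[A=33 B=34 C=28 D=56] avail[A=24 B=34 C=28 D=51] open={R11,R7,R9}
Step 20: reserve R12 D 7 -> on_hand[A=33 B=34 C=28 D=56] avail[A=24 B=34 C=28 D=44] open={R11,R12,R7,R9}
Step 21: commit R11 -> on_hand[A=27 B=34 C=28 D=56] avail[A=24 B=34 C=28 D=44] open={R12,R7,R9}
Step 22: reserve R13 B 4 -> on_hand[A=27 B=34 C=28 D=56] avail[A=24 B=30 C=28 D=44] open={R12,R13,R7,R9}

Answer: A: 24
B: 30
C: 28
D: 44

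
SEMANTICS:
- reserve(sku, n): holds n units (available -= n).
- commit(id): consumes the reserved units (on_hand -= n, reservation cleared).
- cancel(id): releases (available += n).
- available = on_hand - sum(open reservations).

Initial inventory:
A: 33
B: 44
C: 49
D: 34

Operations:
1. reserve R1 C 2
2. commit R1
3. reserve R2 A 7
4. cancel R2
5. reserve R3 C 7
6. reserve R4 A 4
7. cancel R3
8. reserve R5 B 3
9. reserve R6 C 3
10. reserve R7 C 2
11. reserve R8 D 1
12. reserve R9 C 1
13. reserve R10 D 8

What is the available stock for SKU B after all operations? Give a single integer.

Step 1: reserve R1 C 2 -> on_hand[A=33 B=44 C=49 D=34] avail[A=33 B=44 C=47 D=34] open={R1}
Step 2: commit R1 -> on_hand[A=33 B=44 C=47 D=34] avail[A=33 B=44 C=47 D=34] open={}
Step 3: reserve R2 A 7 -> on_hand[A=33 B=44 C=47 D=34] avail[A=26 B=44 C=47 D=34] open={R2}
Step 4: cancel R2 -> on_hand[A=33 B=44 C=47 D=34] avail[A=33 B=44 C=47 D=34] open={}
Step 5: reserve R3 C 7 -> on_hand[A=33 B=44 C=47 D=34] avail[A=33 B=44 C=40 D=34] open={R3}
Step 6: reserve R4 A 4 -> on_hand[A=33 B=44 C=47 D=34] avail[A=29 B=44 C=40 D=34] open={R3,R4}
Step 7: cancel R3 -> on_hand[A=33 B=44 C=47 D=34] avail[A=29 B=44 C=47 D=34] open={R4}
Step 8: reserve R5 B 3 -> on_hand[A=33 B=44 C=47 D=34] avail[A=29 B=41 C=47 D=34] open={R4,R5}
Step 9: reserve R6 C 3 -> on_hand[A=33 B=44 C=47 D=34] avail[A=29 B=41 C=44 D=34] open={R4,R5,R6}
Step 10: reserve R7 C 2 -> on_hand[A=33 B=44 C=47 D=34] avail[A=29 B=41 C=42 D=34] open={R4,R5,R6,R7}
Step 11: reserve R8 D 1 -> on_hand[A=33 B=44 C=47 D=34] avail[A=29 B=41 C=42 D=33] open={R4,R5,R6,R7,R8}
Step 12: reserve R9 C 1 -> on_hand[A=33 B=44 C=47 D=34] avail[A=29 B=41 C=41 D=33] open={R4,R5,R6,R7,R8,R9}
Step 13: reserve R10 D 8 -> on_hand[A=33 B=44 C=47 D=34] avail[A=29 B=41 C=41 D=25] open={R10,R4,R5,R6,R7,R8,R9}
Final available[B] = 41

Answer: 41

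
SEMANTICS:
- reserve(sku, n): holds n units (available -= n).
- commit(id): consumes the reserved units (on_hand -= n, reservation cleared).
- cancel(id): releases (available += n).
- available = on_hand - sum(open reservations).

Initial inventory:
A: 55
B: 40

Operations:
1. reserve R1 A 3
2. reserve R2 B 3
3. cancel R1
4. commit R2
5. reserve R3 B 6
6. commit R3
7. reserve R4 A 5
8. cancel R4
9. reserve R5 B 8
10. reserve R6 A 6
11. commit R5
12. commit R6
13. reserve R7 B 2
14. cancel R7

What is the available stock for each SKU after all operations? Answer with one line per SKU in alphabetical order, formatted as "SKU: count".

Answer: A: 49
B: 23

Derivation:
Step 1: reserve R1 A 3 -> on_hand[A=55 B=40] avail[A=52 B=40] open={R1}
Step 2: reserve R2 B 3 -> on_hand[A=55 B=40] avail[A=52 B=37] open={R1,R2}
Step 3: cancel R1 -> on_hand[A=55 B=40] avail[A=55 B=37] open={R2}
Step 4: commit R2 -> on_hand[A=55 B=37] avail[A=55 B=37] open={}
Step 5: reserve R3 B 6 -> on_hand[A=55 B=37] avail[A=55 B=31] open={R3}
Step 6: commit R3 -> on_hand[A=55 B=31] avail[A=55 B=31] open={}
Step 7: reserve R4 A 5 -> on_hand[A=55 B=31] avail[A=50 B=31] open={R4}
Step 8: cancel R4 -> on_hand[A=55 B=31] avail[A=55 B=31] open={}
Step 9: reserve R5 B 8 -> on_hand[A=55 B=31] avail[A=55 B=23] open={R5}
Step 10: reserve R6 A 6 -> on_hand[A=55 B=31] avail[A=49 B=23] open={R5,R6}
Step 11: commit R5 -> on_hand[A=55 B=23] avail[A=49 B=23] open={R6}
Step 12: commit R6 -> on_hand[A=49 B=23] avail[A=49 B=23] open={}
Step 13: reserve R7 B 2 -> on_hand[A=49 B=23] avail[A=49 B=21] open={R7}
Step 14: cancel R7 -> on_hand[A=49 B=23] avail[A=49 B=23] open={}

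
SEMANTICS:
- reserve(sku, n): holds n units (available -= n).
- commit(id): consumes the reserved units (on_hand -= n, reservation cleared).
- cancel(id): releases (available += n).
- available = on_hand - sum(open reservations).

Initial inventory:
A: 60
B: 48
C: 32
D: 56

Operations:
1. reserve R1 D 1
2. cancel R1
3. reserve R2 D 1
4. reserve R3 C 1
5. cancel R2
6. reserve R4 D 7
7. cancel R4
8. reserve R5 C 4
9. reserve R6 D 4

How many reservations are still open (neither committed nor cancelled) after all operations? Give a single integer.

Answer: 3

Derivation:
Step 1: reserve R1 D 1 -> on_hand[A=60 B=48 C=32 D=56] avail[A=60 B=48 C=32 D=55] open={R1}
Step 2: cancel R1 -> on_hand[A=60 B=48 C=32 D=56] avail[A=60 B=48 C=32 D=56] open={}
Step 3: reserve R2 D 1 -> on_hand[A=60 B=48 C=32 D=56] avail[A=60 B=48 C=32 D=55] open={R2}
Step 4: reserve R3 C 1 -> on_hand[A=60 B=48 C=32 D=56] avail[A=60 B=48 C=31 D=55] open={R2,R3}
Step 5: cancel R2 -> on_hand[A=60 B=48 C=32 D=56] avail[A=60 B=48 C=31 D=56] open={R3}
Step 6: reserve R4 D 7 -> on_hand[A=60 B=48 C=32 D=56] avail[A=60 B=48 C=31 D=49] open={R3,R4}
Step 7: cancel R4 -> on_hand[A=60 B=48 C=32 D=56] avail[A=60 B=48 C=31 D=56] open={R3}
Step 8: reserve R5 C 4 -> on_hand[A=60 B=48 C=32 D=56] avail[A=60 B=48 C=27 D=56] open={R3,R5}
Step 9: reserve R6 D 4 -> on_hand[A=60 B=48 C=32 D=56] avail[A=60 B=48 C=27 D=52] open={R3,R5,R6}
Open reservations: ['R3', 'R5', 'R6'] -> 3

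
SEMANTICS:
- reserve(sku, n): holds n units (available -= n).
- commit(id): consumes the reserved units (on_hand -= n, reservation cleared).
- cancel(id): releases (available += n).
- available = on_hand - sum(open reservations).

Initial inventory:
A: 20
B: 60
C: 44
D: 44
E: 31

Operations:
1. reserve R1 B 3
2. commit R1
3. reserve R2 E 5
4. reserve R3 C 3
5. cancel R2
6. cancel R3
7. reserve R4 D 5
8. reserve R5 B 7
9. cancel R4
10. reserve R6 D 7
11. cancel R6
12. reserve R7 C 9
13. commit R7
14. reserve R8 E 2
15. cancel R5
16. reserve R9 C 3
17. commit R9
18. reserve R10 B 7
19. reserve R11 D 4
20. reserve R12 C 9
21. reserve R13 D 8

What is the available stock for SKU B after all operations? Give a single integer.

Step 1: reserve R1 B 3 -> on_hand[A=20 B=60 C=44 D=44 E=31] avail[A=20 B=57 C=44 D=44 E=31] open={R1}
Step 2: commit R1 -> on_hand[A=20 B=57 C=44 D=44 E=31] avail[A=20 B=57 C=44 D=44 E=31] open={}
Step 3: reserve R2 E 5 -> on_hand[A=20 B=57 C=44 D=44 E=31] avail[A=20 B=57 C=44 D=44 E=26] open={R2}
Step 4: reserve R3 C 3 -> on_hand[A=20 B=57 C=44 D=44 E=31] avail[A=20 B=57 C=41 D=44 E=26] open={R2,R3}
Step 5: cancel R2 -> on_hand[A=20 B=57 C=44 D=44 E=31] avail[A=20 B=57 C=41 D=44 E=31] open={R3}
Step 6: cancel R3 -> on_hand[A=20 B=57 C=44 D=44 E=31] avail[A=20 B=57 C=44 D=44 E=31] open={}
Step 7: reserve R4 D 5 -> on_hand[A=20 B=57 C=44 D=44 E=31] avail[A=20 B=57 C=44 D=39 E=31] open={R4}
Step 8: reserve R5 B 7 -> on_hand[A=20 B=57 C=44 D=44 E=31] avail[A=20 B=50 C=44 D=39 E=31] open={R4,R5}
Step 9: cancel R4 -> on_hand[A=20 B=57 C=44 D=44 E=31] avail[A=20 B=50 C=44 D=44 E=31] open={R5}
Step 10: reserve R6 D 7 -> on_hand[A=20 B=57 C=44 D=44 E=31] avail[A=20 B=50 C=44 D=37 E=31] open={R5,R6}
Step 11: cancel R6 -> on_hand[A=20 B=57 C=44 D=44 E=31] avail[A=20 B=50 C=44 D=44 E=31] open={R5}
Step 12: reserve R7 C 9 -> on_hand[A=20 B=57 C=44 D=44 E=31] avail[A=20 B=50 C=35 D=44 E=31] open={R5,R7}
Step 13: commit R7 -> on_hand[A=20 B=57 C=35 D=44 E=31] avail[A=20 B=50 C=35 D=44 E=31] open={R5}
Step 14: reserve R8 E 2 -> on_hand[A=20 B=57 C=35 D=44 E=31] avail[A=20 B=50 C=35 D=44 E=29] open={R5,R8}
Step 15: cancel R5 -> on_hand[A=20 B=57 C=35 D=44 E=31] avail[A=20 B=57 C=35 D=44 E=29] open={R8}
Step 16: reserve R9 C 3 -> on_hand[A=20 B=57 C=35 D=44 E=31] avail[A=20 B=57 C=32 D=44 E=29] open={R8,R9}
Step 17: commit R9 -> on_hand[A=20 B=57 C=32 D=44 E=31] avail[A=20 B=57 C=32 D=44 E=29] open={R8}
Step 18: reserve R10 B 7 -> on_hand[A=20 B=57 C=32 D=44 E=31] avail[A=20 B=50 C=32 D=44 E=29] open={R10,R8}
Step 19: reserve R11 D 4 -> on_hand[A=20 B=57 C=32 D=44 E=31] avail[A=20 B=50 C=32 D=40 E=29] open={R10,R11,R8}
Step 20: reserve R12 C 9 -> on_hand[A=20 B=57 C=32 D=44 E=31] avail[A=20 B=50 C=23 D=40 E=29] open={R10,R11,R12,R8}
Step 21: reserve R13 D 8 -> on_hand[A=20 B=57 C=32 D=44 E=31] avail[A=20 B=50 C=23 D=32 E=29] open={R10,R11,R12,R13,R8}
Final available[B] = 50

Answer: 50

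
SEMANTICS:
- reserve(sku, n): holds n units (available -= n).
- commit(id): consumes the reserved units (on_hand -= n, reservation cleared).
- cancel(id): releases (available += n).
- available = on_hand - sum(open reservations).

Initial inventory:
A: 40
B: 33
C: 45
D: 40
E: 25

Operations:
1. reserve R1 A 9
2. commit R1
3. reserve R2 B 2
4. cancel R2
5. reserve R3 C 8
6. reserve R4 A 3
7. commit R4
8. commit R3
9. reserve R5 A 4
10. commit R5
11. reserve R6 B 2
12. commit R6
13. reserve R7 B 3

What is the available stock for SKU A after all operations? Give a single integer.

Step 1: reserve R1 A 9 -> on_hand[A=40 B=33 C=45 D=40 E=25] avail[A=31 B=33 C=45 D=40 E=25] open={R1}
Step 2: commit R1 -> on_hand[A=31 B=33 C=45 D=40 E=25] avail[A=31 B=33 C=45 D=40 E=25] open={}
Step 3: reserve R2 B 2 -> on_hand[A=31 B=33 C=45 D=40 E=25] avail[A=31 B=31 C=45 D=40 E=25] open={R2}
Step 4: cancel R2 -> on_hand[A=31 B=33 C=45 D=40 E=25] avail[A=31 B=33 C=45 D=40 E=25] open={}
Step 5: reserve R3 C 8 -> on_hand[A=31 B=33 C=45 D=40 E=25] avail[A=31 B=33 C=37 D=40 E=25] open={R3}
Step 6: reserve R4 A 3 -> on_hand[A=31 B=33 C=45 D=40 E=25] avail[A=28 B=33 C=37 D=40 E=25] open={R3,R4}
Step 7: commit R4 -> on_hand[A=28 B=33 C=45 D=40 E=25] avail[A=28 B=33 C=37 D=40 E=25] open={R3}
Step 8: commit R3 -> on_hand[A=28 B=33 C=37 D=40 E=25] avail[A=28 B=33 C=37 D=40 E=25] open={}
Step 9: reserve R5 A 4 -> on_hand[A=28 B=33 C=37 D=40 E=25] avail[A=24 B=33 C=37 D=40 E=25] open={R5}
Step 10: commit R5 -> on_hand[A=24 B=33 C=37 D=40 E=25] avail[A=24 B=33 C=37 D=40 E=25] open={}
Step 11: reserve R6 B 2 -> on_hand[A=24 B=33 C=37 D=40 E=25] avail[A=24 B=31 C=37 D=40 E=25] open={R6}
Step 12: commit R6 -> on_hand[A=24 B=31 C=37 D=40 E=25] avail[A=24 B=31 C=37 D=40 E=25] open={}
Step 13: reserve R7 B 3 -> on_hand[A=24 B=31 C=37 D=40 E=25] avail[A=24 B=28 C=37 D=40 E=25] open={R7}
Final available[A] = 24

Answer: 24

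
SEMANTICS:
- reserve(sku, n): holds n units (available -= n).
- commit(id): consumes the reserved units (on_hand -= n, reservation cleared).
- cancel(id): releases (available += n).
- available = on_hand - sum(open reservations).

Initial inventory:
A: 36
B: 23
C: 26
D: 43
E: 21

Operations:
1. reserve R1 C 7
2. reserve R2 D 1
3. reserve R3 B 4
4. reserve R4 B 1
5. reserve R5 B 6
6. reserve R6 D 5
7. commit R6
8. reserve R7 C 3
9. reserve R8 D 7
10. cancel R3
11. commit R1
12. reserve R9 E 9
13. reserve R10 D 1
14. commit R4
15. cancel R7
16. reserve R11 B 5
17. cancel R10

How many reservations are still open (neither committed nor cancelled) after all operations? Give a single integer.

Answer: 5

Derivation:
Step 1: reserve R1 C 7 -> on_hand[A=36 B=23 C=26 D=43 E=21] avail[A=36 B=23 C=19 D=43 E=21] open={R1}
Step 2: reserve R2 D 1 -> on_hand[A=36 B=23 C=26 D=43 E=21] avail[A=36 B=23 C=19 D=42 E=21] open={R1,R2}
Step 3: reserve R3 B 4 -> on_hand[A=36 B=23 C=26 D=43 E=21] avail[A=36 B=19 C=19 D=42 E=21] open={R1,R2,R3}
Step 4: reserve R4 B 1 -> on_hand[A=36 B=23 C=26 D=43 E=21] avail[A=36 B=18 C=19 D=42 E=21] open={R1,R2,R3,R4}
Step 5: reserve R5 B 6 -> on_hand[A=36 B=23 C=26 D=43 E=21] avail[A=36 B=12 C=19 D=42 E=21] open={R1,R2,R3,R4,R5}
Step 6: reserve R6 D 5 -> on_hand[A=36 B=23 C=26 D=43 E=21] avail[A=36 B=12 C=19 D=37 E=21] open={R1,R2,R3,R4,R5,R6}
Step 7: commit R6 -> on_hand[A=36 B=23 C=26 D=38 E=21] avail[A=36 B=12 C=19 D=37 E=21] open={R1,R2,R3,R4,R5}
Step 8: reserve R7 C 3 -> on_hand[A=36 B=23 C=26 D=38 E=21] avail[A=36 B=12 C=16 D=37 E=21] open={R1,R2,R3,R4,R5,R7}
Step 9: reserve R8 D 7 -> on_hand[A=36 B=23 C=26 D=38 E=21] avail[A=36 B=12 C=16 D=30 E=21] open={R1,R2,R3,R4,R5,R7,R8}
Step 10: cancel R3 -> on_hand[A=36 B=23 C=26 D=38 E=21] avail[A=36 B=16 C=16 D=30 E=21] open={R1,R2,R4,R5,R7,R8}
Step 11: commit R1 -> on_hand[A=36 B=23 C=19 D=38 E=21] avail[A=36 B=16 C=16 D=30 E=21] open={R2,R4,R5,R7,R8}
Step 12: reserve R9 E 9 -> on_hand[A=36 B=23 C=19 D=38 E=21] avail[A=36 B=16 C=16 D=30 E=12] open={R2,R4,R5,R7,R8,R9}
Step 13: reserve R10 D 1 -> on_hand[A=36 B=23 C=19 D=38 E=21] avail[A=36 B=16 C=16 D=29 E=12] open={R10,R2,R4,R5,R7,R8,R9}
Step 14: commit R4 -> on_hand[A=36 B=22 C=19 D=38 E=21] avail[A=36 B=16 C=16 D=29 E=12] open={R10,R2,R5,R7,R8,R9}
Step 15: cancel R7 -> on_hand[A=36 B=22 C=19 D=38 E=21] avail[A=36 B=16 C=19 D=29 E=12] open={R10,R2,R5,R8,R9}
Step 16: reserve R11 B 5 -> on_hand[A=36 B=22 C=19 D=38 E=21] avail[A=36 B=11 C=19 D=29 E=12] open={R10,R11,R2,R5,R8,R9}
Step 17: cancel R10 -> on_hand[A=36 B=22 C=19 D=38 E=21] avail[A=36 B=11 C=19 D=30 E=12] open={R11,R2,R5,R8,R9}
Open reservations: ['R11', 'R2', 'R5', 'R8', 'R9'] -> 5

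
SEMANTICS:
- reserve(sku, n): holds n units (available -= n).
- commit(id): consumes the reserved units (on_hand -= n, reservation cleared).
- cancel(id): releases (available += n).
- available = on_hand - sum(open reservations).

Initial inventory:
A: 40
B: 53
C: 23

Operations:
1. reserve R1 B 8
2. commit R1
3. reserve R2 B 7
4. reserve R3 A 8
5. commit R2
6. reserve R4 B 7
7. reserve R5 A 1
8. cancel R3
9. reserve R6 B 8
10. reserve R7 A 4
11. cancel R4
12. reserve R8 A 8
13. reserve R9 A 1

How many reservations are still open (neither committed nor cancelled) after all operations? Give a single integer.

Step 1: reserve R1 B 8 -> on_hand[A=40 B=53 C=23] avail[A=40 B=45 C=23] open={R1}
Step 2: commit R1 -> on_hand[A=40 B=45 C=23] avail[A=40 B=45 C=23] open={}
Step 3: reserve R2 B 7 -> on_hand[A=40 B=45 C=23] avail[A=40 B=38 C=23] open={R2}
Step 4: reserve R3 A 8 -> on_hand[A=40 B=45 C=23] avail[A=32 B=38 C=23] open={R2,R3}
Step 5: commit R2 -> on_hand[A=40 B=38 C=23] avail[A=32 B=38 C=23] open={R3}
Step 6: reserve R4 B 7 -> on_hand[A=40 B=38 C=23] avail[A=32 B=31 C=23] open={R3,R4}
Step 7: reserve R5 A 1 -> on_hand[A=40 B=38 C=23] avail[A=31 B=31 C=23] open={R3,R4,R5}
Step 8: cancel R3 -> on_hand[A=40 B=38 C=23] avail[A=39 B=31 C=23] open={R4,R5}
Step 9: reserve R6 B 8 -> on_hand[A=40 B=38 C=23] avail[A=39 B=23 C=23] open={R4,R5,R6}
Step 10: reserve R7 A 4 -> on_hand[A=40 B=38 C=23] avail[A=35 B=23 C=23] open={R4,R5,R6,R7}
Step 11: cancel R4 -> on_hand[A=40 B=38 C=23] avail[A=35 B=30 C=23] open={R5,R6,R7}
Step 12: reserve R8 A 8 -> on_hand[A=40 B=38 C=23] avail[A=27 B=30 C=23] open={R5,R6,R7,R8}
Step 13: reserve R9 A 1 -> on_hand[A=40 B=38 C=23] avail[A=26 B=30 C=23] open={R5,R6,R7,R8,R9}
Open reservations: ['R5', 'R6', 'R7', 'R8', 'R9'] -> 5

Answer: 5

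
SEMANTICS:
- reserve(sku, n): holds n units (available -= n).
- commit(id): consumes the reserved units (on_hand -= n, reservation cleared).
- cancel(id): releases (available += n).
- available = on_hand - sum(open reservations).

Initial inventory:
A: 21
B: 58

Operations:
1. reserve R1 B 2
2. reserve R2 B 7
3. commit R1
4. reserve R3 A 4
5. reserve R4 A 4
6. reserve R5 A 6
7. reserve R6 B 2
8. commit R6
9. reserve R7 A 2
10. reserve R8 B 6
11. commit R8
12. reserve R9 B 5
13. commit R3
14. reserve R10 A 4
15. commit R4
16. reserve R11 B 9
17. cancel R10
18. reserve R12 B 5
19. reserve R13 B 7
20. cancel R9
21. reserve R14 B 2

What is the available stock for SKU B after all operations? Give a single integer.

Step 1: reserve R1 B 2 -> on_hand[A=21 B=58] avail[A=21 B=56] open={R1}
Step 2: reserve R2 B 7 -> on_hand[A=21 B=58] avail[A=21 B=49] open={R1,R2}
Step 3: commit R1 -> on_hand[A=21 B=56] avail[A=21 B=49] open={R2}
Step 4: reserve R3 A 4 -> on_hand[A=21 B=56] avail[A=17 B=49] open={R2,R3}
Step 5: reserve R4 A 4 -> on_hand[A=21 B=56] avail[A=13 B=49] open={R2,R3,R4}
Step 6: reserve R5 A 6 -> on_hand[A=21 B=56] avail[A=7 B=49] open={R2,R3,R4,R5}
Step 7: reserve R6 B 2 -> on_hand[A=21 B=56] avail[A=7 B=47] open={R2,R3,R4,R5,R6}
Step 8: commit R6 -> on_hand[A=21 B=54] avail[A=7 B=47] open={R2,R3,R4,R5}
Step 9: reserve R7 A 2 -> on_hand[A=21 B=54] avail[A=5 B=47] open={R2,R3,R4,R5,R7}
Step 10: reserve R8 B 6 -> on_hand[A=21 B=54] avail[A=5 B=41] open={R2,R3,R4,R5,R7,R8}
Step 11: commit R8 -> on_hand[A=21 B=48] avail[A=5 B=41] open={R2,R3,R4,R5,R7}
Step 12: reserve R9 B 5 -> on_hand[A=21 B=48] avail[A=5 B=36] open={R2,R3,R4,R5,R7,R9}
Step 13: commit R3 -> on_hand[A=17 B=48] avail[A=5 B=36] open={R2,R4,R5,R7,R9}
Step 14: reserve R10 A 4 -> on_hand[A=17 B=48] avail[A=1 B=36] open={R10,R2,R4,R5,R7,R9}
Step 15: commit R4 -> on_hand[A=13 B=48] avail[A=1 B=36] open={R10,R2,R5,R7,R9}
Step 16: reserve R11 B 9 -> on_hand[A=13 B=48] avail[A=1 B=27] open={R10,R11,R2,R5,R7,R9}
Step 17: cancel R10 -> on_hand[A=13 B=48] avail[A=5 B=27] open={R11,R2,R5,R7,R9}
Step 18: reserve R12 B 5 -> on_hand[A=13 B=48] avail[A=5 B=22] open={R11,R12,R2,R5,R7,R9}
Step 19: reserve R13 B 7 -> on_hand[A=13 B=48] avail[A=5 B=15] open={R11,R12,R13,R2,R5,R7,R9}
Step 20: cancel R9 -> on_hand[A=13 B=48] avail[A=5 B=20] open={R11,R12,R13,R2,R5,R7}
Step 21: reserve R14 B 2 -> on_hand[A=13 B=48] avail[A=5 B=18] open={R11,R12,R13,R14,R2,R5,R7}
Final available[B] = 18

Answer: 18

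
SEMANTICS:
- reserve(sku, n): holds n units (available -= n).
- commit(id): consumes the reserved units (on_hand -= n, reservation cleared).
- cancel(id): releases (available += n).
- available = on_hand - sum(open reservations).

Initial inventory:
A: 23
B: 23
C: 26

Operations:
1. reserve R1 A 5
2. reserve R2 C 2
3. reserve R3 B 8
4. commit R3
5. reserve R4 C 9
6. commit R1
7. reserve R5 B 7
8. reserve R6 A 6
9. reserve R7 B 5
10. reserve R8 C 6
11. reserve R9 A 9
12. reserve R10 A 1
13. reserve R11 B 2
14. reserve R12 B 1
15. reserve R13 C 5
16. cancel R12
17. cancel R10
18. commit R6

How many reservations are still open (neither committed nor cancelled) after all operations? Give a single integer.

Answer: 8

Derivation:
Step 1: reserve R1 A 5 -> on_hand[A=23 B=23 C=26] avail[A=18 B=23 C=26] open={R1}
Step 2: reserve R2 C 2 -> on_hand[A=23 B=23 C=26] avail[A=18 B=23 C=24] open={R1,R2}
Step 3: reserve R3 B 8 -> on_hand[A=23 B=23 C=26] avail[A=18 B=15 C=24] open={R1,R2,R3}
Step 4: commit R3 -> on_hand[A=23 B=15 C=26] avail[A=18 B=15 C=24] open={R1,R2}
Step 5: reserve R4 C 9 -> on_hand[A=23 B=15 C=26] avail[A=18 B=15 C=15] open={R1,R2,R4}
Step 6: commit R1 -> on_hand[A=18 B=15 C=26] avail[A=18 B=15 C=15] open={R2,R4}
Step 7: reserve R5 B 7 -> on_hand[A=18 B=15 C=26] avail[A=18 B=8 C=15] open={R2,R4,R5}
Step 8: reserve R6 A 6 -> on_hand[A=18 B=15 C=26] avail[A=12 B=8 C=15] open={R2,R4,R5,R6}
Step 9: reserve R7 B 5 -> on_hand[A=18 B=15 C=26] avail[A=12 B=3 C=15] open={R2,R4,R5,R6,R7}
Step 10: reserve R8 C 6 -> on_hand[A=18 B=15 C=26] avail[A=12 B=3 C=9] open={R2,R4,R5,R6,R7,R8}
Step 11: reserve R9 A 9 -> on_hand[A=18 B=15 C=26] avail[A=3 B=3 C=9] open={R2,R4,R5,R6,R7,R8,R9}
Step 12: reserve R10 A 1 -> on_hand[A=18 B=15 C=26] avail[A=2 B=3 C=9] open={R10,R2,R4,R5,R6,R7,R8,R9}
Step 13: reserve R11 B 2 -> on_hand[A=18 B=15 C=26] avail[A=2 B=1 C=9] open={R10,R11,R2,R4,R5,R6,R7,R8,R9}
Step 14: reserve R12 B 1 -> on_hand[A=18 B=15 C=26] avail[A=2 B=0 C=9] open={R10,R11,R12,R2,R4,R5,R6,R7,R8,R9}
Step 15: reserve R13 C 5 -> on_hand[A=18 B=15 C=26] avail[A=2 B=0 C=4] open={R10,R11,R12,R13,R2,R4,R5,R6,R7,R8,R9}
Step 16: cancel R12 -> on_hand[A=18 B=15 C=26] avail[A=2 B=1 C=4] open={R10,R11,R13,R2,R4,R5,R6,R7,R8,R9}
Step 17: cancel R10 -> on_hand[A=18 B=15 C=26] avail[A=3 B=1 C=4] open={R11,R13,R2,R4,R5,R6,R7,R8,R9}
Step 18: commit R6 -> on_hand[A=12 B=15 C=26] avail[A=3 B=1 C=4] open={R11,R13,R2,R4,R5,R7,R8,R9}
Open reservations: ['R11', 'R13', 'R2', 'R4', 'R5', 'R7', 'R8', 'R9'] -> 8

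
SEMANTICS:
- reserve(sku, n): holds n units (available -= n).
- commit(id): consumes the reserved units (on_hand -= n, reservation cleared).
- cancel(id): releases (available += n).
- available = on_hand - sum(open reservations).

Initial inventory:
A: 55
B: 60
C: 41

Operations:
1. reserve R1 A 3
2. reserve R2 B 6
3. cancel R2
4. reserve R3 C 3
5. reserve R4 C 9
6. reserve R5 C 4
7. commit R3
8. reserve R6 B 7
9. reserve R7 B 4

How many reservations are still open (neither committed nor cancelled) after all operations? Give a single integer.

Answer: 5

Derivation:
Step 1: reserve R1 A 3 -> on_hand[A=55 B=60 C=41] avail[A=52 B=60 C=41] open={R1}
Step 2: reserve R2 B 6 -> on_hand[A=55 B=60 C=41] avail[A=52 B=54 C=41] open={R1,R2}
Step 3: cancel R2 -> on_hand[A=55 B=60 C=41] avail[A=52 B=60 C=41] open={R1}
Step 4: reserve R3 C 3 -> on_hand[A=55 B=60 C=41] avail[A=52 B=60 C=38] open={R1,R3}
Step 5: reserve R4 C 9 -> on_hand[A=55 B=60 C=41] avail[A=52 B=60 C=29] open={R1,R3,R4}
Step 6: reserve R5 C 4 -> on_hand[A=55 B=60 C=41] avail[A=52 B=60 C=25] open={R1,R3,R4,R5}
Step 7: commit R3 -> on_hand[A=55 B=60 C=38] avail[A=52 B=60 C=25] open={R1,R4,R5}
Step 8: reserve R6 B 7 -> on_hand[A=55 B=60 C=38] avail[A=52 B=53 C=25] open={R1,R4,R5,R6}
Step 9: reserve R7 B 4 -> on_hand[A=55 B=60 C=38] avail[A=52 B=49 C=25] open={R1,R4,R5,R6,R7}
Open reservations: ['R1', 'R4', 'R5', 'R6', 'R7'] -> 5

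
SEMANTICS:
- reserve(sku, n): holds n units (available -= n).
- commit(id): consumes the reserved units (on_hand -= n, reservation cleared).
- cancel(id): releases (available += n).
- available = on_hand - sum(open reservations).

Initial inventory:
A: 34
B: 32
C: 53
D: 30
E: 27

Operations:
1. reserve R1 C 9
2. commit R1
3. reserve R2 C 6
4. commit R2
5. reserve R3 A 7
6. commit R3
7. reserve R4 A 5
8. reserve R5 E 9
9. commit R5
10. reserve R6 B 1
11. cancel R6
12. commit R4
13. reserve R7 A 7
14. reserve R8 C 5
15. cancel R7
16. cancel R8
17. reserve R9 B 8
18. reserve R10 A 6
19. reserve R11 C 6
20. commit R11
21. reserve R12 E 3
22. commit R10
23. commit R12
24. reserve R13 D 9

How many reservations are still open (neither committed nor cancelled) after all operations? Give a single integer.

Answer: 2

Derivation:
Step 1: reserve R1 C 9 -> on_hand[A=34 B=32 C=53 D=30 E=27] avail[A=34 B=32 C=44 D=30 E=27] open={R1}
Step 2: commit R1 -> on_hand[A=34 B=32 C=44 D=30 E=27] avail[A=34 B=32 C=44 D=30 E=27] open={}
Step 3: reserve R2 C 6 -> on_hand[A=34 B=32 C=44 D=30 E=27] avail[A=34 B=32 C=38 D=30 E=27] open={R2}
Step 4: commit R2 -> on_hand[A=34 B=32 C=38 D=30 E=27] avail[A=34 B=32 C=38 D=30 E=27] open={}
Step 5: reserve R3 A 7 -> on_hand[A=34 B=32 C=38 D=30 E=27] avail[A=27 B=32 C=38 D=30 E=27] open={R3}
Step 6: commit R3 -> on_hand[A=27 B=32 C=38 D=30 E=27] avail[A=27 B=32 C=38 D=30 E=27] open={}
Step 7: reserve R4 A 5 -> on_hand[A=27 B=32 C=38 D=30 E=27] avail[A=22 B=32 C=38 D=30 E=27] open={R4}
Step 8: reserve R5 E 9 -> on_hand[A=27 B=32 C=38 D=30 E=27] avail[A=22 B=32 C=38 D=30 E=18] open={R4,R5}
Step 9: commit R5 -> on_hand[A=27 B=32 C=38 D=30 E=18] avail[A=22 B=32 C=38 D=30 E=18] open={R4}
Step 10: reserve R6 B 1 -> on_hand[A=27 B=32 C=38 D=30 E=18] avail[A=22 B=31 C=38 D=30 E=18] open={R4,R6}
Step 11: cancel R6 -> on_hand[A=27 B=32 C=38 D=30 E=18] avail[A=22 B=32 C=38 D=30 E=18] open={R4}
Step 12: commit R4 -> on_hand[A=22 B=32 C=38 D=30 E=18] avail[A=22 B=32 C=38 D=30 E=18] open={}
Step 13: reserve R7 A 7 -> on_hand[A=22 B=32 C=38 D=30 E=18] avail[A=15 B=32 C=38 D=30 E=18] open={R7}
Step 14: reserve R8 C 5 -> on_hand[A=22 B=32 C=38 D=30 E=18] avail[A=15 B=32 C=33 D=30 E=18] open={R7,R8}
Step 15: cancel R7 -> on_hand[A=22 B=32 C=38 D=30 E=18] avail[A=22 B=32 C=33 D=30 E=18] open={R8}
Step 16: cancel R8 -> on_hand[A=22 B=32 C=38 D=30 E=18] avail[A=22 B=32 C=38 D=30 E=18] open={}
Step 17: reserve R9 B 8 -> on_hand[A=22 B=32 C=38 D=30 E=18] avail[A=22 B=24 C=38 D=30 E=18] open={R9}
Step 18: reserve R10 A 6 -> on_hand[A=22 B=32 C=38 D=30 E=18] avail[A=16 B=24 C=38 D=30 E=18] open={R10,R9}
Step 19: reserve R11 C 6 -> on_hand[A=22 B=32 C=38 D=30 E=18] avail[A=16 B=24 C=32 D=30 E=18] open={R10,R11,R9}
Step 20: commit R11 -> on_hand[A=22 B=32 C=32 D=30 E=18] avail[A=16 B=24 C=32 D=30 E=18] open={R10,R9}
Step 21: reserve R12 E 3 -> on_hand[A=22 B=32 C=32 D=30 E=18] avail[A=16 B=24 C=32 D=30 E=15] open={R10,R12,R9}
Step 22: commit R10 -> on_hand[A=16 B=32 C=32 D=30 E=18] avail[A=16 B=24 C=32 D=30 E=15] open={R12,R9}
Step 23: commit R12 -> on_hand[A=16 B=32 C=32 D=30 E=15] avail[A=16 B=24 C=32 D=30 E=15] open={R9}
Step 24: reserve R13 D 9 -> on_hand[A=16 B=32 C=32 D=30 E=15] avail[A=16 B=24 C=32 D=21 E=15] open={R13,R9}
Open reservations: ['R13', 'R9'] -> 2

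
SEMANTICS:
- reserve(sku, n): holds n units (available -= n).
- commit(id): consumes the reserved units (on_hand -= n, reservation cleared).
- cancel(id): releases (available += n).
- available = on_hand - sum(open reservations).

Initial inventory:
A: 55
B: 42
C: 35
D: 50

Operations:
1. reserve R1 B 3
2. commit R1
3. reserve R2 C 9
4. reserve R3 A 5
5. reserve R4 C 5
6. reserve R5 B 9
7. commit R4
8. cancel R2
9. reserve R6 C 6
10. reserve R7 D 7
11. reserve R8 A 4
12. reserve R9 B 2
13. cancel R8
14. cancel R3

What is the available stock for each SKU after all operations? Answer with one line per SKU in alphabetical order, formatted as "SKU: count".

Step 1: reserve R1 B 3 -> on_hand[A=55 B=42 C=35 D=50] avail[A=55 B=39 C=35 D=50] open={R1}
Step 2: commit R1 -> on_hand[A=55 B=39 C=35 D=50] avail[A=55 B=39 C=35 D=50] open={}
Step 3: reserve R2 C 9 -> on_hand[A=55 B=39 C=35 D=50] avail[A=55 B=39 C=26 D=50] open={R2}
Step 4: reserve R3 A 5 -> on_hand[A=55 B=39 C=35 D=50] avail[A=50 B=39 C=26 D=50] open={R2,R3}
Step 5: reserve R4 C 5 -> on_hand[A=55 B=39 C=35 D=50] avail[A=50 B=39 C=21 D=50] open={R2,R3,R4}
Step 6: reserve R5 B 9 -> on_hand[A=55 B=39 C=35 D=50] avail[A=50 B=30 C=21 D=50] open={R2,R3,R4,R5}
Step 7: commit R4 -> on_hand[A=55 B=39 C=30 D=50] avail[A=50 B=30 C=21 D=50] open={R2,R3,R5}
Step 8: cancel R2 -> on_hand[A=55 B=39 C=30 D=50] avail[A=50 B=30 C=30 D=50] open={R3,R5}
Step 9: reserve R6 C 6 -> on_hand[A=55 B=39 C=30 D=50] avail[A=50 B=30 C=24 D=50] open={R3,R5,R6}
Step 10: reserve R7 D 7 -> on_hand[A=55 B=39 C=30 D=50] avail[A=50 B=30 C=24 D=43] open={R3,R5,R6,R7}
Step 11: reserve R8 A 4 -> on_hand[A=55 B=39 C=30 D=50] avail[A=46 B=30 C=24 D=43] open={R3,R5,R6,R7,R8}
Step 12: reserve R9 B 2 -> on_hand[A=55 B=39 C=30 D=50] avail[A=46 B=28 C=24 D=43] open={R3,R5,R6,R7,R8,R9}
Step 13: cancel R8 -> on_hand[A=55 B=39 C=30 D=50] avail[A=50 B=28 C=24 D=43] open={R3,R5,R6,R7,R9}
Step 14: cancel R3 -> on_hand[A=55 B=39 C=30 D=50] avail[A=55 B=28 C=24 D=43] open={R5,R6,R7,R9}

Answer: A: 55
B: 28
C: 24
D: 43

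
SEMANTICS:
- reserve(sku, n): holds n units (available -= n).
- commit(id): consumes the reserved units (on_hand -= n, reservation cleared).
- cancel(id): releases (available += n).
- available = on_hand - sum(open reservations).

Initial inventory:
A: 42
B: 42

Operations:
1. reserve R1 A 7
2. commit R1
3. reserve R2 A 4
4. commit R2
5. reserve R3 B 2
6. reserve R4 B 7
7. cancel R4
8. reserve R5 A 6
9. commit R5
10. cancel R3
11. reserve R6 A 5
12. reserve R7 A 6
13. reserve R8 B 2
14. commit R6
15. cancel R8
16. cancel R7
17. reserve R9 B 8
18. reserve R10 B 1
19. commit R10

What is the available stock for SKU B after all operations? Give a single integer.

Answer: 33

Derivation:
Step 1: reserve R1 A 7 -> on_hand[A=42 B=42] avail[A=35 B=42] open={R1}
Step 2: commit R1 -> on_hand[A=35 B=42] avail[A=35 B=42] open={}
Step 3: reserve R2 A 4 -> on_hand[A=35 B=42] avail[A=31 B=42] open={R2}
Step 4: commit R2 -> on_hand[A=31 B=42] avail[A=31 B=42] open={}
Step 5: reserve R3 B 2 -> on_hand[A=31 B=42] avail[A=31 B=40] open={R3}
Step 6: reserve R4 B 7 -> on_hand[A=31 B=42] avail[A=31 B=33] open={R3,R4}
Step 7: cancel R4 -> on_hand[A=31 B=42] avail[A=31 B=40] open={R3}
Step 8: reserve R5 A 6 -> on_hand[A=31 B=42] avail[A=25 B=40] open={R3,R5}
Step 9: commit R5 -> on_hand[A=25 B=42] avail[A=25 B=40] open={R3}
Step 10: cancel R3 -> on_hand[A=25 B=42] avail[A=25 B=42] open={}
Step 11: reserve R6 A 5 -> on_hand[A=25 B=42] avail[A=20 B=42] open={R6}
Step 12: reserve R7 A 6 -> on_hand[A=25 B=42] avail[A=14 B=42] open={R6,R7}
Step 13: reserve R8 B 2 -> on_hand[A=25 B=42] avail[A=14 B=40] open={R6,R7,R8}
Step 14: commit R6 -> on_hand[A=20 B=42] avail[A=14 B=40] open={R7,R8}
Step 15: cancel R8 -> on_hand[A=20 B=42] avail[A=14 B=42] open={R7}
Step 16: cancel R7 -> on_hand[A=20 B=42] avail[A=20 B=42] open={}
Step 17: reserve R9 B 8 -> on_hand[A=20 B=42] avail[A=20 B=34] open={R9}
Step 18: reserve R10 B 1 -> on_hand[A=20 B=42] avail[A=20 B=33] open={R10,R9}
Step 19: commit R10 -> on_hand[A=20 B=41] avail[A=20 B=33] open={R9}
Final available[B] = 33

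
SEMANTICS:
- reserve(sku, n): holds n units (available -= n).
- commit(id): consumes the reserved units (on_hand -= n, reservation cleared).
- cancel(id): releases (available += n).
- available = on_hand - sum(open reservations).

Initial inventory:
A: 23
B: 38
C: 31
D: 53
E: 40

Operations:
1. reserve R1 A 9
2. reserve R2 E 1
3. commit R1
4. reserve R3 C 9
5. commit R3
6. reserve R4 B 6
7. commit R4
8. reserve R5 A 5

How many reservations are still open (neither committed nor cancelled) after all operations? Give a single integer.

Step 1: reserve R1 A 9 -> on_hand[A=23 B=38 C=31 D=53 E=40] avail[A=14 B=38 C=31 D=53 E=40] open={R1}
Step 2: reserve R2 E 1 -> on_hand[A=23 B=38 C=31 D=53 E=40] avail[A=14 B=38 C=31 D=53 E=39] open={R1,R2}
Step 3: commit R1 -> on_hand[A=14 B=38 C=31 D=53 E=40] avail[A=14 B=38 C=31 D=53 E=39] open={R2}
Step 4: reserve R3 C 9 -> on_hand[A=14 B=38 C=31 D=53 E=40] avail[A=14 B=38 C=22 D=53 E=39] open={R2,R3}
Step 5: commit R3 -> on_hand[A=14 B=38 C=22 D=53 E=40] avail[A=14 B=38 C=22 D=53 E=39] open={R2}
Step 6: reserve R4 B 6 -> on_hand[A=14 B=38 C=22 D=53 E=40] avail[A=14 B=32 C=22 D=53 E=39] open={R2,R4}
Step 7: commit R4 -> on_hand[A=14 B=32 C=22 D=53 E=40] avail[A=14 B=32 C=22 D=53 E=39] open={R2}
Step 8: reserve R5 A 5 -> on_hand[A=14 B=32 C=22 D=53 E=40] avail[A=9 B=32 C=22 D=53 E=39] open={R2,R5}
Open reservations: ['R2', 'R5'] -> 2

Answer: 2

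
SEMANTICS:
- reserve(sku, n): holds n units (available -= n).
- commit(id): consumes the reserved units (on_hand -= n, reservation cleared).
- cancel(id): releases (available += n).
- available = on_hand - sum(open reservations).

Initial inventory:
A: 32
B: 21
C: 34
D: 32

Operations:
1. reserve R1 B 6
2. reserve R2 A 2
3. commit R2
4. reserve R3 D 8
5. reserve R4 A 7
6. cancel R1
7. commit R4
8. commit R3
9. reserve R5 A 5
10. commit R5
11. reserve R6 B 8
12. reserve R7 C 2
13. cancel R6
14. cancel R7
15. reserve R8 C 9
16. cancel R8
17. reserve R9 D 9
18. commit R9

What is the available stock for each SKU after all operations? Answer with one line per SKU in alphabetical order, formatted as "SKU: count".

Answer: A: 18
B: 21
C: 34
D: 15

Derivation:
Step 1: reserve R1 B 6 -> on_hand[A=32 B=21 C=34 D=32] avail[A=32 B=15 C=34 D=32] open={R1}
Step 2: reserve R2 A 2 -> on_hand[A=32 B=21 C=34 D=32] avail[A=30 B=15 C=34 D=32] open={R1,R2}
Step 3: commit R2 -> on_hand[A=30 B=21 C=34 D=32] avail[A=30 B=15 C=34 D=32] open={R1}
Step 4: reserve R3 D 8 -> on_hand[A=30 B=21 C=34 D=32] avail[A=30 B=15 C=34 D=24] open={R1,R3}
Step 5: reserve R4 A 7 -> on_hand[A=30 B=21 C=34 D=32] avail[A=23 B=15 C=34 D=24] open={R1,R3,R4}
Step 6: cancel R1 -> on_hand[A=30 B=21 C=34 D=32] avail[A=23 B=21 C=34 D=24] open={R3,R4}
Step 7: commit R4 -> on_hand[A=23 B=21 C=34 D=32] avail[A=23 B=21 C=34 D=24] open={R3}
Step 8: commit R3 -> on_hand[A=23 B=21 C=34 D=24] avail[A=23 B=21 C=34 D=24] open={}
Step 9: reserve R5 A 5 -> on_hand[A=23 B=21 C=34 D=24] avail[A=18 B=21 C=34 D=24] open={R5}
Step 10: commit R5 -> on_hand[A=18 B=21 C=34 D=24] avail[A=18 B=21 C=34 D=24] open={}
Step 11: reserve R6 B 8 -> on_hand[A=18 B=21 C=34 D=24] avail[A=18 B=13 C=34 D=24] open={R6}
Step 12: reserve R7 C 2 -> on_hand[A=18 B=21 C=34 D=24] avail[A=18 B=13 C=32 D=24] open={R6,R7}
Step 13: cancel R6 -> on_hand[A=18 B=21 C=34 D=24] avail[A=18 B=21 C=32 D=24] open={R7}
Step 14: cancel R7 -> on_hand[A=18 B=21 C=34 D=24] avail[A=18 B=21 C=34 D=24] open={}
Step 15: reserve R8 C 9 -> on_hand[A=18 B=21 C=34 D=24] avail[A=18 B=21 C=25 D=24] open={R8}
Step 16: cancel R8 -> on_hand[A=18 B=21 C=34 D=24] avail[A=18 B=21 C=34 D=24] open={}
Step 17: reserve R9 D 9 -> on_hand[A=18 B=21 C=34 D=24] avail[A=18 B=21 C=34 D=15] open={R9}
Step 18: commit R9 -> on_hand[A=18 B=21 C=34 D=15] avail[A=18 B=21 C=34 D=15] open={}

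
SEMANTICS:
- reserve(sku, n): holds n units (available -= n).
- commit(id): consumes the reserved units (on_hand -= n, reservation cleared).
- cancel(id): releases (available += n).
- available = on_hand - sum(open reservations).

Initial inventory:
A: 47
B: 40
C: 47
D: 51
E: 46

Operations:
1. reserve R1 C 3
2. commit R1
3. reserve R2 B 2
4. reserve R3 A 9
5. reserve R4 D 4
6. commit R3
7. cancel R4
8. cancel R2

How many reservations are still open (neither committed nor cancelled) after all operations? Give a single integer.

Step 1: reserve R1 C 3 -> on_hand[A=47 B=40 C=47 D=51 E=46] avail[A=47 B=40 C=44 D=51 E=46] open={R1}
Step 2: commit R1 -> on_hand[A=47 B=40 C=44 D=51 E=46] avail[A=47 B=40 C=44 D=51 E=46] open={}
Step 3: reserve R2 B 2 -> on_hand[A=47 B=40 C=44 D=51 E=46] avail[A=47 B=38 C=44 D=51 E=46] open={R2}
Step 4: reserve R3 A 9 -> on_hand[A=47 B=40 C=44 D=51 E=46] avail[A=38 B=38 C=44 D=51 E=46] open={R2,R3}
Step 5: reserve R4 D 4 -> on_hand[A=47 B=40 C=44 D=51 E=46] avail[A=38 B=38 C=44 D=47 E=46] open={R2,R3,R4}
Step 6: commit R3 -> on_hand[A=38 B=40 C=44 D=51 E=46] avail[A=38 B=38 C=44 D=47 E=46] open={R2,R4}
Step 7: cancel R4 -> on_hand[A=38 B=40 C=44 D=51 E=46] avail[A=38 B=38 C=44 D=51 E=46] open={R2}
Step 8: cancel R2 -> on_hand[A=38 B=40 C=44 D=51 E=46] avail[A=38 B=40 C=44 D=51 E=46] open={}
Open reservations: [] -> 0

Answer: 0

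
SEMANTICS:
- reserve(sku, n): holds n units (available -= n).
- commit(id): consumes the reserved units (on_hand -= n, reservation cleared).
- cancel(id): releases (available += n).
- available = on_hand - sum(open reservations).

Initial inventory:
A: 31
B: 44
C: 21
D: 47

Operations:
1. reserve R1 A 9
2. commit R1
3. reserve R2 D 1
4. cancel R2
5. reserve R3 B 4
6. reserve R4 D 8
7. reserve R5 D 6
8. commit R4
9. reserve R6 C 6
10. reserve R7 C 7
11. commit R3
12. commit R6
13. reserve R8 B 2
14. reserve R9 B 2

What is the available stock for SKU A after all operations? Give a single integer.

Answer: 22

Derivation:
Step 1: reserve R1 A 9 -> on_hand[A=31 B=44 C=21 D=47] avail[A=22 B=44 C=21 D=47] open={R1}
Step 2: commit R1 -> on_hand[A=22 B=44 C=21 D=47] avail[A=22 B=44 C=21 D=47] open={}
Step 3: reserve R2 D 1 -> on_hand[A=22 B=44 C=21 D=47] avail[A=22 B=44 C=21 D=46] open={R2}
Step 4: cancel R2 -> on_hand[A=22 B=44 C=21 D=47] avail[A=22 B=44 C=21 D=47] open={}
Step 5: reserve R3 B 4 -> on_hand[A=22 B=44 C=21 D=47] avail[A=22 B=40 C=21 D=47] open={R3}
Step 6: reserve R4 D 8 -> on_hand[A=22 B=44 C=21 D=47] avail[A=22 B=40 C=21 D=39] open={R3,R4}
Step 7: reserve R5 D 6 -> on_hand[A=22 B=44 C=21 D=47] avail[A=22 B=40 C=21 D=33] open={R3,R4,R5}
Step 8: commit R4 -> on_hand[A=22 B=44 C=21 D=39] avail[A=22 B=40 C=21 D=33] open={R3,R5}
Step 9: reserve R6 C 6 -> on_hand[A=22 B=44 C=21 D=39] avail[A=22 B=40 C=15 D=33] open={R3,R5,R6}
Step 10: reserve R7 C 7 -> on_hand[A=22 B=44 C=21 D=39] avail[A=22 B=40 C=8 D=33] open={R3,R5,R6,R7}
Step 11: commit R3 -> on_hand[A=22 B=40 C=21 D=39] avail[A=22 B=40 C=8 D=33] open={R5,R6,R7}
Step 12: commit R6 -> on_hand[A=22 B=40 C=15 D=39] avail[A=22 B=40 C=8 D=33] open={R5,R7}
Step 13: reserve R8 B 2 -> on_hand[A=22 B=40 C=15 D=39] avail[A=22 B=38 C=8 D=33] open={R5,R7,R8}
Step 14: reserve R9 B 2 -> on_hand[A=22 B=40 C=15 D=39] avail[A=22 B=36 C=8 D=33] open={R5,R7,R8,R9}
Final available[A] = 22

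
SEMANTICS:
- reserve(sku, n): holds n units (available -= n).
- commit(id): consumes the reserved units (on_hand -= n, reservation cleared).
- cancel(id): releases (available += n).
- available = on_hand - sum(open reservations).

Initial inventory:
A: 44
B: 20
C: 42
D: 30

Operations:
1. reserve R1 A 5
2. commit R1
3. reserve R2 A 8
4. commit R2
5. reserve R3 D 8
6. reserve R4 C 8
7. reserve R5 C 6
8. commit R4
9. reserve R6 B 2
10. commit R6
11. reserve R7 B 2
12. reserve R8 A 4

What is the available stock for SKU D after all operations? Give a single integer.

Step 1: reserve R1 A 5 -> on_hand[A=44 B=20 C=42 D=30] avail[A=39 B=20 C=42 D=30] open={R1}
Step 2: commit R1 -> on_hand[A=39 B=20 C=42 D=30] avail[A=39 B=20 C=42 D=30] open={}
Step 3: reserve R2 A 8 -> on_hand[A=39 B=20 C=42 D=30] avail[A=31 B=20 C=42 D=30] open={R2}
Step 4: commit R2 -> on_hand[A=31 B=20 C=42 D=30] avail[A=31 B=20 C=42 D=30] open={}
Step 5: reserve R3 D 8 -> on_hand[A=31 B=20 C=42 D=30] avail[A=31 B=20 C=42 D=22] open={R3}
Step 6: reserve R4 C 8 -> on_hand[A=31 B=20 C=42 D=30] avail[A=31 B=20 C=34 D=22] open={R3,R4}
Step 7: reserve R5 C 6 -> on_hand[A=31 B=20 C=42 D=30] avail[A=31 B=20 C=28 D=22] open={R3,R4,R5}
Step 8: commit R4 -> on_hand[A=31 B=20 C=34 D=30] avail[A=31 B=20 C=28 D=22] open={R3,R5}
Step 9: reserve R6 B 2 -> on_hand[A=31 B=20 C=34 D=30] avail[A=31 B=18 C=28 D=22] open={R3,R5,R6}
Step 10: commit R6 -> on_hand[A=31 B=18 C=34 D=30] avail[A=31 B=18 C=28 D=22] open={R3,R5}
Step 11: reserve R7 B 2 -> on_hand[A=31 B=18 C=34 D=30] avail[A=31 B=16 C=28 D=22] open={R3,R5,R7}
Step 12: reserve R8 A 4 -> on_hand[A=31 B=18 C=34 D=30] avail[A=27 B=16 C=28 D=22] open={R3,R5,R7,R8}
Final available[D] = 22

Answer: 22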